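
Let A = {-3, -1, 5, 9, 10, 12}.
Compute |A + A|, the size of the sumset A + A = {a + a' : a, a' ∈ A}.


A + A = {a + a' : a, a' ∈ A}; |A| = 6.
General bounds: 2|A| - 1 ≤ |A + A| ≤ |A|(|A|+1)/2, i.e. 11 ≤ |A + A| ≤ 21.
Lower bound 2|A|-1 is attained iff A is an arithmetic progression.
Enumerate sums a + a' for a ≤ a' (symmetric, so this suffices):
a = -3: -3+-3=-6, -3+-1=-4, -3+5=2, -3+9=6, -3+10=7, -3+12=9
a = -1: -1+-1=-2, -1+5=4, -1+9=8, -1+10=9, -1+12=11
a = 5: 5+5=10, 5+9=14, 5+10=15, 5+12=17
a = 9: 9+9=18, 9+10=19, 9+12=21
a = 10: 10+10=20, 10+12=22
a = 12: 12+12=24
Distinct sums: {-6, -4, -2, 2, 4, 6, 7, 8, 9, 10, 11, 14, 15, 17, 18, 19, 20, 21, 22, 24}
|A + A| = 20

|A + A| = 20


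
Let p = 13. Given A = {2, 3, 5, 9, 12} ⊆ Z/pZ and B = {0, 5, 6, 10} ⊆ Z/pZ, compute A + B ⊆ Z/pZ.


Work in Z/13Z: reduce every sum a + b modulo 13.
Enumerate all 20 pairs:
a = 2: 2+0=2, 2+5=7, 2+6=8, 2+10=12
a = 3: 3+0=3, 3+5=8, 3+6=9, 3+10=0
a = 5: 5+0=5, 5+5=10, 5+6=11, 5+10=2
a = 9: 9+0=9, 9+5=1, 9+6=2, 9+10=6
a = 12: 12+0=12, 12+5=4, 12+6=5, 12+10=9
Distinct residues collected: {0, 1, 2, 3, 4, 5, 6, 7, 8, 9, 10, 11, 12}
|A + B| = 13 (out of 13 total residues).

A + B = {0, 1, 2, 3, 4, 5, 6, 7, 8, 9, 10, 11, 12}


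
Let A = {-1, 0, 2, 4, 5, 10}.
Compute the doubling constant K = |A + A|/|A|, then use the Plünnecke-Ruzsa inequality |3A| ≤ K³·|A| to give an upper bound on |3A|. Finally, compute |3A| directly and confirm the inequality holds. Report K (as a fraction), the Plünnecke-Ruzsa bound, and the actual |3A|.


|A| = 6.
Step 1: Compute A + A by enumerating all 36 pairs.
A + A = {-2, -1, 0, 1, 2, 3, 4, 5, 6, 7, 8, 9, 10, 12, 14, 15, 20}, so |A + A| = 17.
Step 2: Doubling constant K = |A + A|/|A| = 17/6 = 17/6 ≈ 2.8333.
Step 3: Plünnecke-Ruzsa gives |3A| ≤ K³·|A| = (2.8333)³ · 6 ≈ 136.4722.
Step 4: Compute 3A = A + A + A directly by enumerating all triples (a,b,c) ∈ A³; |3A| = 28.
Step 5: Check 28 ≤ 136.4722? Yes ✓.

K = 17/6, Plünnecke-Ruzsa bound K³|A| ≈ 136.4722, |3A| = 28, inequality holds.


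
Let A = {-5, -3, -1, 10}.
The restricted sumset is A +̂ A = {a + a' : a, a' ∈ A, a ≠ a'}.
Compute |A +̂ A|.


Restricted sumset: A +̂ A = {a + a' : a ∈ A, a' ∈ A, a ≠ a'}.
Equivalently, take A + A and drop any sum 2a that is achievable ONLY as a + a for a ∈ A (i.e. sums representable only with equal summands).
Enumerate pairs (a, a') with a < a' (symmetric, so each unordered pair gives one sum; this covers all a ≠ a'):
  -5 + -3 = -8
  -5 + -1 = -6
  -5 + 10 = 5
  -3 + -1 = -4
  -3 + 10 = 7
  -1 + 10 = 9
Collected distinct sums: {-8, -6, -4, 5, 7, 9}
|A +̂ A| = 6
(Reference bound: |A +̂ A| ≥ 2|A| - 3 for |A| ≥ 2, with |A| = 4 giving ≥ 5.)

|A +̂ A| = 6


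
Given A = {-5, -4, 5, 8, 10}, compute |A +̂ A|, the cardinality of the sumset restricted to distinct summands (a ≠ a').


Restricted sumset: A +̂ A = {a + a' : a ∈ A, a' ∈ A, a ≠ a'}.
Equivalently, take A + A and drop any sum 2a that is achievable ONLY as a + a for a ∈ A (i.e. sums representable only with equal summands).
Enumerate pairs (a, a') with a < a' (symmetric, so each unordered pair gives one sum; this covers all a ≠ a'):
  -5 + -4 = -9
  -5 + 5 = 0
  -5 + 8 = 3
  -5 + 10 = 5
  -4 + 5 = 1
  -4 + 8 = 4
  -4 + 10 = 6
  5 + 8 = 13
  5 + 10 = 15
  8 + 10 = 18
Collected distinct sums: {-9, 0, 1, 3, 4, 5, 6, 13, 15, 18}
|A +̂ A| = 10
(Reference bound: |A +̂ A| ≥ 2|A| - 3 for |A| ≥ 2, with |A| = 5 giving ≥ 7.)

|A +̂ A| = 10


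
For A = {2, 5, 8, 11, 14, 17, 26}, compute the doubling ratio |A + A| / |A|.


|A| = 7.
Compute A + A by enumerating all 49 pairs.
A + A = {4, 7, 10, 13, 16, 19, 22, 25, 28, 31, 34, 37, 40, 43, 52}, so |A + A| = 15.
K = |A + A| / |A| = 15/7 (already in lowest terms) ≈ 2.1429.
Reference: AP of size 7 gives K = 13/7 ≈ 1.8571; a fully generic set of size 7 gives K ≈ 4.0000.

|A| = 7, |A + A| = 15, K = 15/7.


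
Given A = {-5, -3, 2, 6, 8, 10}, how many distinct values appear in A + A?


A + A = {a + a' : a, a' ∈ A}; |A| = 6.
General bounds: 2|A| - 1 ≤ |A + A| ≤ |A|(|A|+1)/2, i.e. 11 ≤ |A + A| ≤ 21.
Lower bound 2|A|-1 is attained iff A is an arithmetic progression.
Enumerate sums a + a' for a ≤ a' (symmetric, so this suffices):
a = -5: -5+-5=-10, -5+-3=-8, -5+2=-3, -5+6=1, -5+8=3, -5+10=5
a = -3: -3+-3=-6, -3+2=-1, -3+6=3, -3+8=5, -3+10=7
a = 2: 2+2=4, 2+6=8, 2+8=10, 2+10=12
a = 6: 6+6=12, 6+8=14, 6+10=16
a = 8: 8+8=16, 8+10=18
a = 10: 10+10=20
Distinct sums: {-10, -8, -6, -3, -1, 1, 3, 4, 5, 7, 8, 10, 12, 14, 16, 18, 20}
|A + A| = 17

|A + A| = 17


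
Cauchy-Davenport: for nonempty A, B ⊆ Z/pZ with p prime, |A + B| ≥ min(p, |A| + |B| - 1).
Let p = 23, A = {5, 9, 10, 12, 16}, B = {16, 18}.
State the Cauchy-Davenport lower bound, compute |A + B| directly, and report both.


Cauchy-Davenport: |A + B| ≥ min(p, |A| + |B| - 1) for A, B nonempty in Z/pZ.
|A| = 5, |B| = 2, p = 23.
CD lower bound = min(23, 5 + 2 - 1) = min(23, 6) = 6.
Compute A + B mod 23 directly:
a = 5: 5+16=21, 5+18=0
a = 9: 9+16=2, 9+18=4
a = 10: 10+16=3, 10+18=5
a = 12: 12+16=5, 12+18=7
a = 16: 16+16=9, 16+18=11
A + B = {0, 2, 3, 4, 5, 7, 9, 11, 21}, so |A + B| = 9.
Verify: 9 ≥ 6? Yes ✓.

CD lower bound = 6, actual |A + B| = 9.


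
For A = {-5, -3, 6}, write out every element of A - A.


A - A = {a - a' : a, a' ∈ A}.
Compute a - a' for each ordered pair (a, a'):
a = -5: -5--5=0, -5--3=-2, -5-6=-11
a = -3: -3--5=2, -3--3=0, -3-6=-9
a = 6: 6--5=11, 6--3=9, 6-6=0
Collecting distinct values (and noting 0 appears from a-a):
A - A = {-11, -9, -2, 0, 2, 9, 11}
|A - A| = 7

A - A = {-11, -9, -2, 0, 2, 9, 11}


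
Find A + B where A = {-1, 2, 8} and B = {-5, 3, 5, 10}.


A + B = {a + b : a ∈ A, b ∈ B}.
Enumerate all |A|·|B| = 3·4 = 12 pairs (a, b) and collect distinct sums.
a = -1: -1+-5=-6, -1+3=2, -1+5=4, -1+10=9
a = 2: 2+-5=-3, 2+3=5, 2+5=7, 2+10=12
a = 8: 8+-5=3, 8+3=11, 8+5=13, 8+10=18
Collecting distinct sums: A + B = {-6, -3, 2, 3, 4, 5, 7, 9, 11, 12, 13, 18}
|A + B| = 12

A + B = {-6, -3, 2, 3, 4, 5, 7, 9, 11, 12, 13, 18}


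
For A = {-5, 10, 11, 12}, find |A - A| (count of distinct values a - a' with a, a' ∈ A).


A - A = {a - a' : a, a' ∈ A}; |A| = 4.
Bounds: 2|A|-1 ≤ |A - A| ≤ |A|² - |A| + 1, i.e. 7 ≤ |A - A| ≤ 13.
Note: 0 ∈ A - A always (from a - a). The set is symmetric: if d ∈ A - A then -d ∈ A - A.
Enumerate nonzero differences d = a - a' with a > a' (then include -d):
Positive differences: {1, 2, 15, 16, 17}
Full difference set: {0} ∪ (positive diffs) ∪ (negative diffs).
|A - A| = 1 + 2·5 = 11 (matches direct enumeration: 11).

|A - A| = 11


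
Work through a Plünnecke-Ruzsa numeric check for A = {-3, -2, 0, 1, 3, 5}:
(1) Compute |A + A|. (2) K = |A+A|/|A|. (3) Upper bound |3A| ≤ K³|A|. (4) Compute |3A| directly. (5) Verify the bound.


|A| = 6.
Step 1: Compute A + A by enumerating all 36 pairs.
A + A = {-6, -5, -4, -3, -2, -1, 0, 1, 2, 3, 4, 5, 6, 8, 10}, so |A + A| = 15.
Step 2: Doubling constant K = |A + A|/|A| = 15/6 = 15/6 ≈ 2.5000.
Step 3: Plünnecke-Ruzsa gives |3A| ≤ K³·|A| = (2.5000)³ · 6 ≈ 93.7500.
Step 4: Compute 3A = A + A + A directly by enumerating all triples (a,b,c) ∈ A³; |3A| = 23.
Step 5: Check 23 ≤ 93.7500? Yes ✓.

K = 15/6, Plünnecke-Ruzsa bound K³|A| ≈ 93.7500, |3A| = 23, inequality holds.


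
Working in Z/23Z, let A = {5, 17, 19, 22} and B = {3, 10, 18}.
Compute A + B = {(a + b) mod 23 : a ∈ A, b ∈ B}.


Work in Z/23Z: reduce every sum a + b modulo 23.
Enumerate all 12 pairs:
a = 5: 5+3=8, 5+10=15, 5+18=0
a = 17: 17+3=20, 17+10=4, 17+18=12
a = 19: 19+3=22, 19+10=6, 19+18=14
a = 22: 22+3=2, 22+10=9, 22+18=17
Distinct residues collected: {0, 2, 4, 6, 8, 9, 12, 14, 15, 17, 20, 22}
|A + B| = 12 (out of 23 total residues).

A + B = {0, 2, 4, 6, 8, 9, 12, 14, 15, 17, 20, 22}


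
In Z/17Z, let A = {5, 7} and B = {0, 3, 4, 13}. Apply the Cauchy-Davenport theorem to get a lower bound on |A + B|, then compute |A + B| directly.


Cauchy-Davenport: |A + B| ≥ min(p, |A| + |B| - 1) for A, B nonempty in Z/pZ.
|A| = 2, |B| = 4, p = 17.
CD lower bound = min(17, 2 + 4 - 1) = min(17, 5) = 5.
Compute A + B mod 17 directly:
a = 5: 5+0=5, 5+3=8, 5+4=9, 5+13=1
a = 7: 7+0=7, 7+3=10, 7+4=11, 7+13=3
A + B = {1, 3, 5, 7, 8, 9, 10, 11}, so |A + B| = 8.
Verify: 8 ≥ 5? Yes ✓.

CD lower bound = 5, actual |A + B| = 8.


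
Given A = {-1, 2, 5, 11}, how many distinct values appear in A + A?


A + A = {a + a' : a, a' ∈ A}; |A| = 4.
General bounds: 2|A| - 1 ≤ |A + A| ≤ |A|(|A|+1)/2, i.e. 7 ≤ |A + A| ≤ 10.
Lower bound 2|A|-1 is attained iff A is an arithmetic progression.
Enumerate sums a + a' for a ≤ a' (symmetric, so this suffices):
a = -1: -1+-1=-2, -1+2=1, -1+5=4, -1+11=10
a = 2: 2+2=4, 2+5=7, 2+11=13
a = 5: 5+5=10, 5+11=16
a = 11: 11+11=22
Distinct sums: {-2, 1, 4, 7, 10, 13, 16, 22}
|A + A| = 8

|A + A| = 8


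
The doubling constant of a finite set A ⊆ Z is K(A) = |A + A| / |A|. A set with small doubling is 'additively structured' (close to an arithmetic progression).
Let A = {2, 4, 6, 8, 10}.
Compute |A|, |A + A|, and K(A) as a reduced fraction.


|A| = 5.
Compute A + A by enumerating all 25 pairs.
A + A = {4, 6, 8, 10, 12, 14, 16, 18, 20}, so |A + A| = 9.
K = |A + A| / |A| = 9/5 (already in lowest terms) ≈ 1.8000.
Reference: AP of size 5 gives K = 9/5 ≈ 1.8000; a fully generic set of size 5 gives K ≈ 3.0000.

|A| = 5, |A + A| = 9, K = 9/5.


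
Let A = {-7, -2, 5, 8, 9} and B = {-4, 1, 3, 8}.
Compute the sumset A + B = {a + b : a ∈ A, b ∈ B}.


A + B = {a + b : a ∈ A, b ∈ B}.
Enumerate all |A|·|B| = 5·4 = 20 pairs (a, b) and collect distinct sums.
a = -7: -7+-4=-11, -7+1=-6, -7+3=-4, -7+8=1
a = -2: -2+-4=-6, -2+1=-1, -2+3=1, -2+8=6
a = 5: 5+-4=1, 5+1=6, 5+3=8, 5+8=13
a = 8: 8+-4=4, 8+1=9, 8+3=11, 8+8=16
a = 9: 9+-4=5, 9+1=10, 9+3=12, 9+8=17
Collecting distinct sums: A + B = {-11, -6, -4, -1, 1, 4, 5, 6, 8, 9, 10, 11, 12, 13, 16, 17}
|A + B| = 16

A + B = {-11, -6, -4, -1, 1, 4, 5, 6, 8, 9, 10, 11, 12, 13, 16, 17}


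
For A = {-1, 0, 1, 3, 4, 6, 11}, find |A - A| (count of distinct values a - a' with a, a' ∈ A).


A - A = {a - a' : a, a' ∈ A}; |A| = 7.
Bounds: 2|A|-1 ≤ |A - A| ≤ |A|² - |A| + 1, i.e. 13 ≤ |A - A| ≤ 43.
Note: 0 ∈ A - A always (from a - a). The set is symmetric: if d ∈ A - A then -d ∈ A - A.
Enumerate nonzero differences d = a - a' with a > a' (then include -d):
Positive differences: {1, 2, 3, 4, 5, 6, 7, 8, 10, 11, 12}
Full difference set: {0} ∪ (positive diffs) ∪ (negative diffs).
|A - A| = 1 + 2·11 = 23 (matches direct enumeration: 23).

|A - A| = 23


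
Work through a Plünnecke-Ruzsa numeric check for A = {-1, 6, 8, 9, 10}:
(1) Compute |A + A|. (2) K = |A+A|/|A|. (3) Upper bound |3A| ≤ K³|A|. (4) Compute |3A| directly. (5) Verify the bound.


|A| = 5.
Step 1: Compute A + A by enumerating all 25 pairs.
A + A = {-2, 5, 7, 8, 9, 12, 14, 15, 16, 17, 18, 19, 20}, so |A + A| = 13.
Step 2: Doubling constant K = |A + A|/|A| = 13/5 = 13/5 ≈ 2.6000.
Step 3: Plünnecke-Ruzsa gives |3A| ≤ K³·|A| = (2.6000)³ · 5 ≈ 87.8800.
Step 4: Compute 3A = A + A + A directly by enumerating all triples (a,b,c) ∈ A³; |3A| = 24.
Step 5: Check 24 ≤ 87.8800? Yes ✓.

K = 13/5, Plünnecke-Ruzsa bound K³|A| ≈ 87.8800, |3A| = 24, inequality holds.


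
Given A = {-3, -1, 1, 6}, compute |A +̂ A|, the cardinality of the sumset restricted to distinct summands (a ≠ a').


Restricted sumset: A +̂ A = {a + a' : a ∈ A, a' ∈ A, a ≠ a'}.
Equivalently, take A + A and drop any sum 2a that is achievable ONLY as a + a for a ∈ A (i.e. sums representable only with equal summands).
Enumerate pairs (a, a') with a < a' (symmetric, so each unordered pair gives one sum; this covers all a ≠ a'):
  -3 + -1 = -4
  -3 + 1 = -2
  -3 + 6 = 3
  -1 + 1 = 0
  -1 + 6 = 5
  1 + 6 = 7
Collected distinct sums: {-4, -2, 0, 3, 5, 7}
|A +̂ A| = 6
(Reference bound: |A +̂ A| ≥ 2|A| - 3 for |A| ≥ 2, with |A| = 4 giving ≥ 5.)

|A +̂ A| = 6


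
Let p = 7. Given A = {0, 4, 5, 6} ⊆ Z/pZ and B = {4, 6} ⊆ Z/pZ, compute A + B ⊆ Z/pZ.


Work in Z/7Z: reduce every sum a + b modulo 7.
Enumerate all 8 pairs:
a = 0: 0+4=4, 0+6=6
a = 4: 4+4=1, 4+6=3
a = 5: 5+4=2, 5+6=4
a = 6: 6+4=3, 6+6=5
Distinct residues collected: {1, 2, 3, 4, 5, 6}
|A + B| = 6 (out of 7 total residues).

A + B = {1, 2, 3, 4, 5, 6}


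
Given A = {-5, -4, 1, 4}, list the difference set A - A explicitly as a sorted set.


A - A = {a - a' : a, a' ∈ A}.
Compute a - a' for each ordered pair (a, a'):
a = -5: -5--5=0, -5--4=-1, -5-1=-6, -5-4=-9
a = -4: -4--5=1, -4--4=0, -4-1=-5, -4-4=-8
a = 1: 1--5=6, 1--4=5, 1-1=0, 1-4=-3
a = 4: 4--5=9, 4--4=8, 4-1=3, 4-4=0
Collecting distinct values (and noting 0 appears from a-a):
A - A = {-9, -8, -6, -5, -3, -1, 0, 1, 3, 5, 6, 8, 9}
|A - A| = 13

A - A = {-9, -8, -6, -5, -3, -1, 0, 1, 3, 5, 6, 8, 9}


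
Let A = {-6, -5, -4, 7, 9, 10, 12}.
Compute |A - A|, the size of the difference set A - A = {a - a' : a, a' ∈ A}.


A - A = {a - a' : a, a' ∈ A}; |A| = 7.
Bounds: 2|A|-1 ≤ |A - A| ≤ |A|² - |A| + 1, i.e. 13 ≤ |A - A| ≤ 43.
Note: 0 ∈ A - A always (from a - a). The set is symmetric: if d ∈ A - A then -d ∈ A - A.
Enumerate nonzero differences d = a - a' with a > a' (then include -d):
Positive differences: {1, 2, 3, 5, 11, 12, 13, 14, 15, 16, 17, 18}
Full difference set: {0} ∪ (positive diffs) ∪ (negative diffs).
|A - A| = 1 + 2·12 = 25 (matches direct enumeration: 25).

|A - A| = 25


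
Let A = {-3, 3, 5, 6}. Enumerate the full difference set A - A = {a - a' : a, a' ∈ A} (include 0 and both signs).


A - A = {a - a' : a, a' ∈ A}.
Compute a - a' for each ordered pair (a, a'):
a = -3: -3--3=0, -3-3=-6, -3-5=-8, -3-6=-9
a = 3: 3--3=6, 3-3=0, 3-5=-2, 3-6=-3
a = 5: 5--3=8, 5-3=2, 5-5=0, 5-6=-1
a = 6: 6--3=9, 6-3=3, 6-5=1, 6-6=0
Collecting distinct values (and noting 0 appears from a-a):
A - A = {-9, -8, -6, -3, -2, -1, 0, 1, 2, 3, 6, 8, 9}
|A - A| = 13

A - A = {-9, -8, -6, -3, -2, -1, 0, 1, 2, 3, 6, 8, 9}


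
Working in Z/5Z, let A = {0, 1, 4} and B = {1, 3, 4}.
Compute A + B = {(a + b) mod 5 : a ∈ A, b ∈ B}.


Work in Z/5Z: reduce every sum a + b modulo 5.
Enumerate all 9 pairs:
a = 0: 0+1=1, 0+3=3, 0+4=4
a = 1: 1+1=2, 1+3=4, 1+4=0
a = 4: 4+1=0, 4+3=2, 4+4=3
Distinct residues collected: {0, 1, 2, 3, 4}
|A + B| = 5 (out of 5 total residues).

A + B = {0, 1, 2, 3, 4}


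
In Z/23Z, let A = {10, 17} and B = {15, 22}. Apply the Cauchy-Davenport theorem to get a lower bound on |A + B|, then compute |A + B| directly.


Cauchy-Davenport: |A + B| ≥ min(p, |A| + |B| - 1) for A, B nonempty in Z/pZ.
|A| = 2, |B| = 2, p = 23.
CD lower bound = min(23, 2 + 2 - 1) = min(23, 3) = 3.
Compute A + B mod 23 directly:
a = 10: 10+15=2, 10+22=9
a = 17: 17+15=9, 17+22=16
A + B = {2, 9, 16}, so |A + B| = 3.
Verify: 3 ≥ 3? Yes ✓.

CD lower bound = 3, actual |A + B| = 3.


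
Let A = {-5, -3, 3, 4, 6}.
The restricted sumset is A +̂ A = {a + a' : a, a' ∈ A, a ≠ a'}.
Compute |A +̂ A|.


Restricted sumset: A +̂ A = {a + a' : a ∈ A, a' ∈ A, a ≠ a'}.
Equivalently, take A + A and drop any sum 2a that is achievable ONLY as a + a for a ∈ A (i.e. sums representable only with equal summands).
Enumerate pairs (a, a') with a < a' (symmetric, so each unordered pair gives one sum; this covers all a ≠ a'):
  -5 + -3 = -8
  -5 + 3 = -2
  -5 + 4 = -1
  -5 + 6 = 1
  -3 + 3 = 0
  -3 + 4 = 1
  -3 + 6 = 3
  3 + 4 = 7
  3 + 6 = 9
  4 + 6 = 10
Collected distinct sums: {-8, -2, -1, 0, 1, 3, 7, 9, 10}
|A +̂ A| = 9
(Reference bound: |A +̂ A| ≥ 2|A| - 3 for |A| ≥ 2, with |A| = 5 giving ≥ 7.)

|A +̂ A| = 9


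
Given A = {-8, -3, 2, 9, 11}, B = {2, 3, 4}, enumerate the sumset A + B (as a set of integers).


A + B = {a + b : a ∈ A, b ∈ B}.
Enumerate all |A|·|B| = 5·3 = 15 pairs (a, b) and collect distinct sums.
a = -8: -8+2=-6, -8+3=-5, -8+4=-4
a = -3: -3+2=-1, -3+3=0, -3+4=1
a = 2: 2+2=4, 2+3=5, 2+4=6
a = 9: 9+2=11, 9+3=12, 9+4=13
a = 11: 11+2=13, 11+3=14, 11+4=15
Collecting distinct sums: A + B = {-6, -5, -4, -1, 0, 1, 4, 5, 6, 11, 12, 13, 14, 15}
|A + B| = 14

A + B = {-6, -5, -4, -1, 0, 1, 4, 5, 6, 11, 12, 13, 14, 15}


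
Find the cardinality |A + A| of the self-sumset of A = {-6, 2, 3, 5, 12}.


A + A = {a + a' : a, a' ∈ A}; |A| = 5.
General bounds: 2|A| - 1 ≤ |A + A| ≤ |A|(|A|+1)/2, i.e. 9 ≤ |A + A| ≤ 15.
Lower bound 2|A|-1 is attained iff A is an arithmetic progression.
Enumerate sums a + a' for a ≤ a' (symmetric, so this suffices):
a = -6: -6+-6=-12, -6+2=-4, -6+3=-3, -6+5=-1, -6+12=6
a = 2: 2+2=4, 2+3=5, 2+5=7, 2+12=14
a = 3: 3+3=6, 3+5=8, 3+12=15
a = 5: 5+5=10, 5+12=17
a = 12: 12+12=24
Distinct sums: {-12, -4, -3, -1, 4, 5, 6, 7, 8, 10, 14, 15, 17, 24}
|A + A| = 14

|A + A| = 14


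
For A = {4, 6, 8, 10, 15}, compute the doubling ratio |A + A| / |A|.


|A| = 5.
Compute A + A by enumerating all 25 pairs.
A + A = {8, 10, 12, 14, 16, 18, 19, 20, 21, 23, 25, 30}, so |A + A| = 12.
K = |A + A| / |A| = 12/5 (already in lowest terms) ≈ 2.4000.
Reference: AP of size 5 gives K = 9/5 ≈ 1.8000; a fully generic set of size 5 gives K ≈ 3.0000.

|A| = 5, |A + A| = 12, K = 12/5.


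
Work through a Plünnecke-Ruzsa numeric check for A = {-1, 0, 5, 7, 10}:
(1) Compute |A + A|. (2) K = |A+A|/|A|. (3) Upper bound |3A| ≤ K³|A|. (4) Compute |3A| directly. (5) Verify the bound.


|A| = 5.
Step 1: Compute A + A by enumerating all 25 pairs.
A + A = {-2, -1, 0, 4, 5, 6, 7, 9, 10, 12, 14, 15, 17, 20}, so |A + A| = 14.
Step 2: Doubling constant K = |A + A|/|A| = 14/5 = 14/5 ≈ 2.8000.
Step 3: Plünnecke-Ruzsa gives |3A| ≤ K³·|A| = (2.8000)³ · 5 ≈ 109.7600.
Step 4: Compute 3A = A + A + A directly by enumerating all triples (a,b,c) ∈ A³; |3A| = 27.
Step 5: Check 27 ≤ 109.7600? Yes ✓.

K = 14/5, Plünnecke-Ruzsa bound K³|A| ≈ 109.7600, |3A| = 27, inequality holds.


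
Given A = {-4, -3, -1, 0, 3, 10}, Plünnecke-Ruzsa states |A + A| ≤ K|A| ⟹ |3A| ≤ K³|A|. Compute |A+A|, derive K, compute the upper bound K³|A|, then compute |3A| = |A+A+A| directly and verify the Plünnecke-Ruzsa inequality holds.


|A| = 6.
Step 1: Compute A + A by enumerating all 36 pairs.
A + A = {-8, -7, -6, -5, -4, -3, -2, -1, 0, 2, 3, 6, 7, 9, 10, 13, 20}, so |A + A| = 17.
Step 2: Doubling constant K = |A + A|/|A| = 17/6 = 17/6 ≈ 2.8333.
Step 3: Plünnecke-Ruzsa gives |3A| ≤ K³·|A| = (2.8333)³ · 6 ≈ 136.4722.
Step 4: Compute 3A = A + A + A directly by enumerating all triples (a,b,c) ∈ A³; |3A| = 31.
Step 5: Check 31 ≤ 136.4722? Yes ✓.

K = 17/6, Plünnecke-Ruzsa bound K³|A| ≈ 136.4722, |3A| = 31, inequality holds.


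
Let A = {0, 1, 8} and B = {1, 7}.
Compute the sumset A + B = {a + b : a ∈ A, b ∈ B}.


A + B = {a + b : a ∈ A, b ∈ B}.
Enumerate all |A|·|B| = 3·2 = 6 pairs (a, b) and collect distinct sums.
a = 0: 0+1=1, 0+7=7
a = 1: 1+1=2, 1+7=8
a = 8: 8+1=9, 8+7=15
Collecting distinct sums: A + B = {1, 2, 7, 8, 9, 15}
|A + B| = 6

A + B = {1, 2, 7, 8, 9, 15}


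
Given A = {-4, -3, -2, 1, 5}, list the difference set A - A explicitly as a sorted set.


A - A = {a - a' : a, a' ∈ A}.
Compute a - a' for each ordered pair (a, a'):
a = -4: -4--4=0, -4--3=-1, -4--2=-2, -4-1=-5, -4-5=-9
a = -3: -3--4=1, -3--3=0, -3--2=-1, -3-1=-4, -3-5=-8
a = -2: -2--4=2, -2--3=1, -2--2=0, -2-1=-3, -2-5=-7
a = 1: 1--4=5, 1--3=4, 1--2=3, 1-1=0, 1-5=-4
a = 5: 5--4=9, 5--3=8, 5--2=7, 5-1=4, 5-5=0
Collecting distinct values (and noting 0 appears from a-a):
A - A = {-9, -8, -7, -5, -4, -3, -2, -1, 0, 1, 2, 3, 4, 5, 7, 8, 9}
|A - A| = 17

A - A = {-9, -8, -7, -5, -4, -3, -2, -1, 0, 1, 2, 3, 4, 5, 7, 8, 9}


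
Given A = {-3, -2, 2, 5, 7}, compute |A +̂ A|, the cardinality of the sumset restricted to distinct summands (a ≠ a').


Restricted sumset: A +̂ A = {a + a' : a ∈ A, a' ∈ A, a ≠ a'}.
Equivalently, take A + A and drop any sum 2a that is achievable ONLY as a + a for a ∈ A (i.e. sums representable only with equal summands).
Enumerate pairs (a, a') with a < a' (symmetric, so each unordered pair gives one sum; this covers all a ≠ a'):
  -3 + -2 = -5
  -3 + 2 = -1
  -3 + 5 = 2
  -3 + 7 = 4
  -2 + 2 = 0
  -2 + 5 = 3
  -2 + 7 = 5
  2 + 5 = 7
  2 + 7 = 9
  5 + 7 = 12
Collected distinct sums: {-5, -1, 0, 2, 3, 4, 5, 7, 9, 12}
|A +̂ A| = 10
(Reference bound: |A +̂ A| ≥ 2|A| - 3 for |A| ≥ 2, with |A| = 5 giving ≥ 7.)

|A +̂ A| = 10


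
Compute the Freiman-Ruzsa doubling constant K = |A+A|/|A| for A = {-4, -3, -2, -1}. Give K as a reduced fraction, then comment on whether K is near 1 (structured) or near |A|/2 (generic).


|A| = 4.
Compute A + A by enumerating all 16 pairs.
A + A = {-8, -7, -6, -5, -4, -3, -2}, so |A + A| = 7.
K = |A + A| / |A| = 7/4 (already in lowest terms) ≈ 1.7500.
Reference: AP of size 4 gives K = 7/4 ≈ 1.7500; a fully generic set of size 4 gives K ≈ 2.5000.

|A| = 4, |A + A| = 7, K = 7/4.


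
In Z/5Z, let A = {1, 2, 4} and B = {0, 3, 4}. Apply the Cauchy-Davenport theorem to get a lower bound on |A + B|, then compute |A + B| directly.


Cauchy-Davenport: |A + B| ≥ min(p, |A| + |B| - 1) for A, B nonempty in Z/pZ.
|A| = 3, |B| = 3, p = 5.
CD lower bound = min(5, 3 + 3 - 1) = min(5, 5) = 5.
Compute A + B mod 5 directly:
a = 1: 1+0=1, 1+3=4, 1+4=0
a = 2: 2+0=2, 2+3=0, 2+4=1
a = 4: 4+0=4, 4+3=2, 4+4=3
A + B = {0, 1, 2, 3, 4}, so |A + B| = 5.
Verify: 5 ≥ 5? Yes ✓.

CD lower bound = 5, actual |A + B| = 5.


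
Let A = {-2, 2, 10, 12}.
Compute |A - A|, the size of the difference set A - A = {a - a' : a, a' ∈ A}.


A - A = {a - a' : a, a' ∈ A}; |A| = 4.
Bounds: 2|A|-1 ≤ |A - A| ≤ |A|² - |A| + 1, i.e. 7 ≤ |A - A| ≤ 13.
Note: 0 ∈ A - A always (from a - a). The set is symmetric: if d ∈ A - A then -d ∈ A - A.
Enumerate nonzero differences d = a - a' with a > a' (then include -d):
Positive differences: {2, 4, 8, 10, 12, 14}
Full difference set: {0} ∪ (positive diffs) ∪ (negative diffs).
|A - A| = 1 + 2·6 = 13 (matches direct enumeration: 13).

|A - A| = 13


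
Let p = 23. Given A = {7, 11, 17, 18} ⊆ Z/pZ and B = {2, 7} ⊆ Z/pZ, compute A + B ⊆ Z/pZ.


Work in Z/23Z: reduce every sum a + b modulo 23.
Enumerate all 8 pairs:
a = 7: 7+2=9, 7+7=14
a = 11: 11+2=13, 11+7=18
a = 17: 17+2=19, 17+7=1
a = 18: 18+2=20, 18+7=2
Distinct residues collected: {1, 2, 9, 13, 14, 18, 19, 20}
|A + B| = 8 (out of 23 total residues).

A + B = {1, 2, 9, 13, 14, 18, 19, 20}


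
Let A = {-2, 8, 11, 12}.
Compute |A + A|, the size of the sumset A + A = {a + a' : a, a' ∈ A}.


A + A = {a + a' : a, a' ∈ A}; |A| = 4.
General bounds: 2|A| - 1 ≤ |A + A| ≤ |A|(|A|+1)/2, i.e. 7 ≤ |A + A| ≤ 10.
Lower bound 2|A|-1 is attained iff A is an arithmetic progression.
Enumerate sums a + a' for a ≤ a' (symmetric, so this suffices):
a = -2: -2+-2=-4, -2+8=6, -2+11=9, -2+12=10
a = 8: 8+8=16, 8+11=19, 8+12=20
a = 11: 11+11=22, 11+12=23
a = 12: 12+12=24
Distinct sums: {-4, 6, 9, 10, 16, 19, 20, 22, 23, 24}
|A + A| = 10

|A + A| = 10


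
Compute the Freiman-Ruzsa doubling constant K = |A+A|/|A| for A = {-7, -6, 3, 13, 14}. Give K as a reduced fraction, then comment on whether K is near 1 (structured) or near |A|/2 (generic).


|A| = 5.
Compute A + A by enumerating all 25 pairs.
A + A = {-14, -13, -12, -4, -3, 6, 7, 8, 16, 17, 26, 27, 28}, so |A + A| = 13.
K = |A + A| / |A| = 13/5 (already in lowest terms) ≈ 2.6000.
Reference: AP of size 5 gives K = 9/5 ≈ 1.8000; a fully generic set of size 5 gives K ≈ 3.0000.

|A| = 5, |A + A| = 13, K = 13/5.


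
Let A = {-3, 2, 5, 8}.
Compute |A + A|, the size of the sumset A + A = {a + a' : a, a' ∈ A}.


A + A = {a + a' : a, a' ∈ A}; |A| = 4.
General bounds: 2|A| - 1 ≤ |A + A| ≤ |A|(|A|+1)/2, i.e. 7 ≤ |A + A| ≤ 10.
Lower bound 2|A|-1 is attained iff A is an arithmetic progression.
Enumerate sums a + a' for a ≤ a' (symmetric, so this suffices):
a = -3: -3+-3=-6, -3+2=-1, -3+5=2, -3+8=5
a = 2: 2+2=4, 2+5=7, 2+8=10
a = 5: 5+5=10, 5+8=13
a = 8: 8+8=16
Distinct sums: {-6, -1, 2, 4, 5, 7, 10, 13, 16}
|A + A| = 9

|A + A| = 9


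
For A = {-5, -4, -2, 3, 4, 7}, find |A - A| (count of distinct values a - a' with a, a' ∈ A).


A - A = {a - a' : a, a' ∈ A}; |A| = 6.
Bounds: 2|A|-1 ≤ |A - A| ≤ |A|² - |A| + 1, i.e. 11 ≤ |A - A| ≤ 31.
Note: 0 ∈ A - A always (from a - a). The set is symmetric: if d ∈ A - A then -d ∈ A - A.
Enumerate nonzero differences d = a - a' with a > a' (then include -d):
Positive differences: {1, 2, 3, 4, 5, 6, 7, 8, 9, 11, 12}
Full difference set: {0} ∪ (positive diffs) ∪ (negative diffs).
|A - A| = 1 + 2·11 = 23 (matches direct enumeration: 23).

|A - A| = 23


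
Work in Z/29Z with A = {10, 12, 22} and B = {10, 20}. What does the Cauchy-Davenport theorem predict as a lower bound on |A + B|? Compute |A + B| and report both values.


Cauchy-Davenport: |A + B| ≥ min(p, |A| + |B| - 1) for A, B nonempty in Z/pZ.
|A| = 3, |B| = 2, p = 29.
CD lower bound = min(29, 3 + 2 - 1) = min(29, 4) = 4.
Compute A + B mod 29 directly:
a = 10: 10+10=20, 10+20=1
a = 12: 12+10=22, 12+20=3
a = 22: 22+10=3, 22+20=13
A + B = {1, 3, 13, 20, 22}, so |A + B| = 5.
Verify: 5 ≥ 4? Yes ✓.

CD lower bound = 4, actual |A + B| = 5.


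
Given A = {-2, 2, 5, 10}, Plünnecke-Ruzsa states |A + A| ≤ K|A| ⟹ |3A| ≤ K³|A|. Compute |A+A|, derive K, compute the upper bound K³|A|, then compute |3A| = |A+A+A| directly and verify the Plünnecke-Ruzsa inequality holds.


|A| = 4.
Step 1: Compute A + A by enumerating all 16 pairs.
A + A = {-4, 0, 3, 4, 7, 8, 10, 12, 15, 20}, so |A + A| = 10.
Step 2: Doubling constant K = |A + A|/|A| = 10/4 = 10/4 ≈ 2.5000.
Step 3: Plünnecke-Ruzsa gives |3A| ≤ K³·|A| = (2.5000)³ · 4 ≈ 62.5000.
Step 4: Compute 3A = A + A + A directly by enumerating all triples (a,b,c) ∈ A³; |3A| = 19.
Step 5: Check 19 ≤ 62.5000? Yes ✓.

K = 10/4, Plünnecke-Ruzsa bound K³|A| ≈ 62.5000, |3A| = 19, inequality holds.


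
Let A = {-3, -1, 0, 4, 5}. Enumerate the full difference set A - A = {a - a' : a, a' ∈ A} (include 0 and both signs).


A - A = {a - a' : a, a' ∈ A}.
Compute a - a' for each ordered pair (a, a'):
a = -3: -3--3=0, -3--1=-2, -3-0=-3, -3-4=-7, -3-5=-8
a = -1: -1--3=2, -1--1=0, -1-0=-1, -1-4=-5, -1-5=-6
a = 0: 0--3=3, 0--1=1, 0-0=0, 0-4=-4, 0-5=-5
a = 4: 4--3=7, 4--1=5, 4-0=4, 4-4=0, 4-5=-1
a = 5: 5--3=8, 5--1=6, 5-0=5, 5-4=1, 5-5=0
Collecting distinct values (and noting 0 appears from a-a):
A - A = {-8, -7, -6, -5, -4, -3, -2, -1, 0, 1, 2, 3, 4, 5, 6, 7, 8}
|A - A| = 17

A - A = {-8, -7, -6, -5, -4, -3, -2, -1, 0, 1, 2, 3, 4, 5, 6, 7, 8}


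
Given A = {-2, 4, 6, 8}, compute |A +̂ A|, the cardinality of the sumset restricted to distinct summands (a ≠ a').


Restricted sumset: A +̂ A = {a + a' : a ∈ A, a' ∈ A, a ≠ a'}.
Equivalently, take A + A and drop any sum 2a that is achievable ONLY as a + a for a ∈ A (i.e. sums representable only with equal summands).
Enumerate pairs (a, a') with a < a' (symmetric, so each unordered pair gives one sum; this covers all a ≠ a'):
  -2 + 4 = 2
  -2 + 6 = 4
  -2 + 8 = 6
  4 + 6 = 10
  4 + 8 = 12
  6 + 8 = 14
Collected distinct sums: {2, 4, 6, 10, 12, 14}
|A +̂ A| = 6
(Reference bound: |A +̂ A| ≥ 2|A| - 3 for |A| ≥ 2, with |A| = 4 giving ≥ 5.)

|A +̂ A| = 6


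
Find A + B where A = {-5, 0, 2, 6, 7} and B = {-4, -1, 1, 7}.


A + B = {a + b : a ∈ A, b ∈ B}.
Enumerate all |A|·|B| = 5·4 = 20 pairs (a, b) and collect distinct sums.
a = -5: -5+-4=-9, -5+-1=-6, -5+1=-4, -5+7=2
a = 0: 0+-4=-4, 0+-1=-1, 0+1=1, 0+7=7
a = 2: 2+-4=-2, 2+-1=1, 2+1=3, 2+7=9
a = 6: 6+-4=2, 6+-1=5, 6+1=7, 6+7=13
a = 7: 7+-4=3, 7+-1=6, 7+1=8, 7+7=14
Collecting distinct sums: A + B = {-9, -6, -4, -2, -1, 1, 2, 3, 5, 6, 7, 8, 9, 13, 14}
|A + B| = 15

A + B = {-9, -6, -4, -2, -1, 1, 2, 3, 5, 6, 7, 8, 9, 13, 14}


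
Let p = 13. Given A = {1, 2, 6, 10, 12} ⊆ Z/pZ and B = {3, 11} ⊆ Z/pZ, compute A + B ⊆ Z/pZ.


Work in Z/13Z: reduce every sum a + b modulo 13.
Enumerate all 10 pairs:
a = 1: 1+3=4, 1+11=12
a = 2: 2+3=5, 2+11=0
a = 6: 6+3=9, 6+11=4
a = 10: 10+3=0, 10+11=8
a = 12: 12+3=2, 12+11=10
Distinct residues collected: {0, 2, 4, 5, 8, 9, 10, 12}
|A + B| = 8 (out of 13 total residues).

A + B = {0, 2, 4, 5, 8, 9, 10, 12}


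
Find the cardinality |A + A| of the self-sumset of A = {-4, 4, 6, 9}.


A + A = {a + a' : a, a' ∈ A}; |A| = 4.
General bounds: 2|A| - 1 ≤ |A + A| ≤ |A|(|A|+1)/2, i.e. 7 ≤ |A + A| ≤ 10.
Lower bound 2|A|-1 is attained iff A is an arithmetic progression.
Enumerate sums a + a' for a ≤ a' (symmetric, so this suffices):
a = -4: -4+-4=-8, -4+4=0, -4+6=2, -4+9=5
a = 4: 4+4=8, 4+6=10, 4+9=13
a = 6: 6+6=12, 6+9=15
a = 9: 9+9=18
Distinct sums: {-8, 0, 2, 5, 8, 10, 12, 13, 15, 18}
|A + A| = 10

|A + A| = 10


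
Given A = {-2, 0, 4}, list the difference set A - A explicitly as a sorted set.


A - A = {a - a' : a, a' ∈ A}.
Compute a - a' for each ordered pair (a, a'):
a = -2: -2--2=0, -2-0=-2, -2-4=-6
a = 0: 0--2=2, 0-0=0, 0-4=-4
a = 4: 4--2=6, 4-0=4, 4-4=0
Collecting distinct values (and noting 0 appears from a-a):
A - A = {-6, -4, -2, 0, 2, 4, 6}
|A - A| = 7

A - A = {-6, -4, -2, 0, 2, 4, 6}


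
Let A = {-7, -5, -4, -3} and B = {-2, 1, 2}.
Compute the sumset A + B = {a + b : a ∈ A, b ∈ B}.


A + B = {a + b : a ∈ A, b ∈ B}.
Enumerate all |A|·|B| = 4·3 = 12 pairs (a, b) and collect distinct sums.
a = -7: -7+-2=-9, -7+1=-6, -7+2=-5
a = -5: -5+-2=-7, -5+1=-4, -5+2=-3
a = -4: -4+-2=-6, -4+1=-3, -4+2=-2
a = -3: -3+-2=-5, -3+1=-2, -3+2=-1
Collecting distinct sums: A + B = {-9, -7, -6, -5, -4, -3, -2, -1}
|A + B| = 8

A + B = {-9, -7, -6, -5, -4, -3, -2, -1}


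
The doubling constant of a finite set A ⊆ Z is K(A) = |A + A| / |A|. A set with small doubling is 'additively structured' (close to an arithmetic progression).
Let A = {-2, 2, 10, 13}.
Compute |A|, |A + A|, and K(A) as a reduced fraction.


|A| = 4.
Compute A + A by enumerating all 16 pairs.
A + A = {-4, 0, 4, 8, 11, 12, 15, 20, 23, 26}, so |A + A| = 10.
K = |A + A| / |A| = 10/4 = 5/2 ≈ 2.5000.
Reference: AP of size 4 gives K = 7/4 ≈ 1.7500; a fully generic set of size 4 gives K ≈ 2.5000.

|A| = 4, |A + A| = 10, K = 10/4 = 5/2.


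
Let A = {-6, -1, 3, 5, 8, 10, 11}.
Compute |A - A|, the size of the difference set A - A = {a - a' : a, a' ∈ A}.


A - A = {a - a' : a, a' ∈ A}; |A| = 7.
Bounds: 2|A|-1 ≤ |A - A| ≤ |A|² - |A| + 1, i.e. 13 ≤ |A - A| ≤ 43.
Note: 0 ∈ A - A always (from a - a). The set is symmetric: if d ∈ A - A then -d ∈ A - A.
Enumerate nonzero differences d = a - a' with a > a' (then include -d):
Positive differences: {1, 2, 3, 4, 5, 6, 7, 8, 9, 11, 12, 14, 16, 17}
Full difference set: {0} ∪ (positive diffs) ∪ (negative diffs).
|A - A| = 1 + 2·14 = 29 (matches direct enumeration: 29).

|A - A| = 29


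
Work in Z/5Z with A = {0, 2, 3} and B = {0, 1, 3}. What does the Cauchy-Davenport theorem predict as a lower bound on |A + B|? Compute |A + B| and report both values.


Cauchy-Davenport: |A + B| ≥ min(p, |A| + |B| - 1) for A, B nonempty in Z/pZ.
|A| = 3, |B| = 3, p = 5.
CD lower bound = min(5, 3 + 3 - 1) = min(5, 5) = 5.
Compute A + B mod 5 directly:
a = 0: 0+0=0, 0+1=1, 0+3=3
a = 2: 2+0=2, 2+1=3, 2+3=0
a = 3: 3+0=3, 3+1=4, 3+3=1
A + B = {0, 1, 2, 3, 4}, so |A + B| = 5.
Verify: 5 ≥ 5? Yes ✓.

CD lower bound = 5, actual |A + B| = 5.


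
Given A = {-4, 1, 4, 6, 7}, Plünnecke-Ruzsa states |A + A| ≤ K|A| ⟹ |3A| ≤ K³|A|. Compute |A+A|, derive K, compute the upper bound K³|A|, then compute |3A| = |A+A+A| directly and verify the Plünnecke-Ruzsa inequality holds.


|A| = 5.
Step 1: Compute A + A by enumerating all 25 pairs.
A + A = {-8, -3, 0, 2, 3, 5, 7, 8, 10, 11, 12, 13, 14}, so |A + A| = 13.
Step 2: Doubling constant K = |A + A|/|A| = 13/5 = 13/5 ≈ 2.6000.
Step 3: Plünnecke-Ruzsa gives |3A| ≤ K³·|A| = (2.6000)³ · 5 ≈ 87.8800.
Step 4: Compute 3A = A + A + A directly by enumerating all triples (a,b,c) ∈ A³; |3A| = 24.
Step 5: Check 24 ≤ 87.8800? Yes ✓.

K = 13/5, Plünnecke-Ruzsa bound K³|A| ≈ 87.8800, |3A| = 24, inequality holds.


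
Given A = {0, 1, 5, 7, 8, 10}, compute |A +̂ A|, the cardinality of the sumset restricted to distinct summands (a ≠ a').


Restricted sumset: A +̂ A = {a + a' : a ∈ A, a' ∈ A, a ≠ a'}.
Equivalently, take A + A and drop any sum 2a that is achievable ONLY as a + a for a ∈ A (i.e. sums representable only with equal summands).
Enumerate pairs (a, a') with a < a' (symmetric, so each unordered pair gives one sum; this covers all a ≠ a'):
  0 + 1 = 1
  0 + 5 = 5
  0 + 7 = 7
  0 + 8 = 8
  0 + 10 = 10
  1 + 5 = 6
  1 + 7 = 8
  1 + 8 = 9
  1 + 10 = 11
  5 + 7 = 12
  5 + 8 = 13
  5 + 10 = 15
  7 + 8 = 15
  7 + 10 = 17
  8 + 10 = 18
Collected distinct sums: {1, 5, 6, 7, 8, 9, 10, 11, 12, 13, 15, 17, 18}
|A +̂ A| = 13
(Reference bound: |A +̂ A| ≥ 2|A| - 3 for |A| ≥ 2, with |A| = 6 giving ≥ 9.)

|A +̂ A| = 13


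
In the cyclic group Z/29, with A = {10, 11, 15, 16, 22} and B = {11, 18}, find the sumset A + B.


Work in Z/29Z: reduce every sum a + b modulo 29.
Enumerate all 10 pairs:
a = 10: 10+11=21, 10+18=28
a = 11: 11+11=22, 11+18=0
a = 15: 15+11=26, 15+18=4
a = 16: 16+11=27, 16+18=5
a = 22: 22+11=4, 22+18=11
Distinct residues collected: {0, 4, 5, 11, 21, 22, 26, 27, 28}
|A + B| = 9 (out of 29 total residues).

A + B = {0, 4, 5, 11, 21, 22, 26, 27, 28}


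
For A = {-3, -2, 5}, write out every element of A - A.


A - A = {a - a' : a, a' ∈ A}.
Compute a - a' for each ordered pair (a, a'):
a = -3: -3--3=0, -3--2=-1, -3-5=-8
a = -2: -2--3=1, -2--2=0, -2-5=-7
a = 5: 5--3=8, 5--2=7, 5-5=0
Collecting distinct values (and noting 0 appears from a-a):
A - A = {-8, -7, -1, 0, 1, 7, 8}
|A - A| = 7

A - A = {-8, -7, -1, 0, 1, 7, 8}


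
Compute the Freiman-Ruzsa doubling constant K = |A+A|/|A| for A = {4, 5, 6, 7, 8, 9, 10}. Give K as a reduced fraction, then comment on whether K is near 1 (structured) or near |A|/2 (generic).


|A| = 7.
Compute A + A by enumerating all 49 pairs.
A + A = {8, 9, 10, 11, 12, 13, 14, 15, 16, 17, 18, 19, 20}, so |A + A| = 13.
K = |A + A| / |A| = 13/7 (already in lowest terms) ≈ 1.8571.
Reference: AP of size 7 gives K = 13/7 ≈ 1.8571; a fully generic set of size 7 gives K ≈ 4.0000.

|A| = 7, |A + A| = 13, K = 13/7.


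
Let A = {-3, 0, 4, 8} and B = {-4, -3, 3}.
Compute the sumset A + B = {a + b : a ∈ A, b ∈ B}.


A + B = {a + b : a ∈ A, b ∈ B}.
Enumerate all |A|·|B| = 4·3 = 12 pairs (a, b) and collect distinct sums.
a = -3: -3+-4=-7, -3+-3=-6, -3+3=0
a = 0: 0+-4=-4, 0+-3=-3, 0+3=3
a = 4: 4+-4=0, 4+-3=1, 4+3=7
a = 8: 8+-4=4, 8+-3=5, 8+3=11
Collecting distinct sums: A + B = {-7, -6, -4, -3, 0, 1, 3, 4, 5, 7, 11}
|A + B| = 11

A + B = {-7, -6, -4, -3, 0, 1, 3, 4, 5, 7, 11}


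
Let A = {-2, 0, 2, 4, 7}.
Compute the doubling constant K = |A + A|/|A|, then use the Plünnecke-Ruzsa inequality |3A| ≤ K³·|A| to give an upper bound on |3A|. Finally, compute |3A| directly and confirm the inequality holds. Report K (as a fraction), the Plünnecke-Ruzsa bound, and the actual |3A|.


|A| = 5.
Step 1: Compute A + A by enumerating all 25 pairs.
A + A = {-4, -2, 0, 2, 4, 5, 6, 7, 8, 9, 11, 14}, so |A + A| = 12.
Step 2: Doubling constant K = |A + A|/|A| = 12/5 = 12/5 ≈ 2.4000.
Step 3: Plünnecke-Ruzsa gives |3A| ≤ K³·|A| = (2.4000)³ · 5 ≈ 69.1200.
Step 4: Compute 3A = A + A + A directly by enumerating all triples (a,b,c) ∈ A³; |3A| = 21.
Step 5: Check 21 ≤ 69.1200? Yes ✓.

K = 12/5, Plünnecke-Ruzsa bound K³|A| ≈ 69.1200, |3A| = 21, inequality holds.


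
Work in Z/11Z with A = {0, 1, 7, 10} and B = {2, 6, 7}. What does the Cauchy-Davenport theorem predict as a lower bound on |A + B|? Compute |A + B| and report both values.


Cauchy-Davenport: |A + B| ≥ min(p, |A| + |B| - 1) for A, B nonempty in Z/pZ.
|A| = 4, |B| = 3, p = 11.
CD lower bound = min(11, 4 + 3 - 1) = min(11, 6) = 6.
Compute A + B mod 11 directly:
a = 0: 0+2=2, 0+6=6, 0+7=7
a = 1: 1+2=3, 1+6=7, 1+7=8
a = 7: 7+2=9, 7+6=2, 7+7=3
a = 10: 10+2=1, 10+6=5, 10+7=6
A + B = {1, 2, 3, 5, 6, 7, 8, 9}, so |A + B| = 8.
Verify: 8 ≥ 6? Yes ✓.

CD lower bound = 6, actual |A + B| = 8.


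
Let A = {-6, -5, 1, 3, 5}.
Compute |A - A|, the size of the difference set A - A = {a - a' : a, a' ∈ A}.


A - A = {a - a' : a, a' ∈ A}; |A| = 5.
Bounds: 2|A|-1 ≤ |A - A| ≤ |A|² - |A| + 1, i.e. 9 ≤ |A - A| ≤ 21.
Note: 0 ∈ A - A always (from a - a). The set is symmetric: if d ∈ A - A then -d ∈ A - A.
Enumerate nonzero differences d = a - a' with a > a' (then include -d):
Positive differences: {1, 2, 4, 6, 7, 8, 9, 10, 11}
Full difference set: {0} ∪ (positive diffs) ∪ (negative diffs).
|A - A| = 1 + 2·9 = 19 (matches direct enumeration: 19).

|A - A| = 19


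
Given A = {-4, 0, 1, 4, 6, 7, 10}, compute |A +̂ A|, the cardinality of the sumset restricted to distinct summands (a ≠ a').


Restricted sumset: A +̂ A = {a + a' : a ∈ A, a' ∈ A, a ≠ a'}.
Equivalently, take A + A and drop any sum 2a that is achievable ONLY as a + a for a ∈ A (i.e. sums representable only with equal summands).
Enumerate pairs (a, a') with a < a' (symmetric, so each unordered pair gives one sum; this covers all a ≠ a'):
  -4 + 0 = -4
  -4 + 1 = -3
  -4 + 4 = 0
  -4 + 6 = 2
  -4 + 7 = 3
  -4 + 10 = 6
  0 + 1 = 1
  0 + 4 = 4
  0 + 6 = 6
  0 + 7 = 7
  0 + 10 = 10
  1 + 4 = 5
  1 + 6 = 7
  1 + 7 = 8
  1 + 10 = 11
  4 + 6 = 10
  4 + 7 = 11
  4 + 10 = 14
  6 + 7 = 13
  6 + 10 = 16
  7 + 10 = 17
Collected distinct sums: {-4, -3, 0, 1, 2, 3, 4, 5, 6, 7, 8, 10, 11, 13, 14, 16, 17}
|A +̂ A| = 17
(Reference bound: |A +̂ A| ≥ 2|A| - 3 for |A| ≥ 2, with |A| = 7 giving ≥ 11.)

|A +̂ A| = 17


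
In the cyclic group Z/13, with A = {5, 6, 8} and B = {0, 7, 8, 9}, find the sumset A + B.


Work in Z/13Z: reduce every sum a + b modulo 13.
Enumerate all 12 pairs:
a = 5: 5+0=5, 5+7=12, 5+8=0, 5+9=1
a = 6: 6+0=6, 6+7=0, 6+8=1, 6+9=2
a = 8: 8+0=8, 8+7=2, 8+8=3, 8+9=4
Distinct residues collected: {0, 1, 2, 3, 4, 5, 6, 8, 12}
|A + B| = 9 (out of 13 total residues).

A + B = {0, 1, 2, 3, 4, 5, 6, 8, 12}


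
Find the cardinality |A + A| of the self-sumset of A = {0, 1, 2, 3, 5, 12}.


A + A = {a + a' : a, a' ∈ A}; |A| = 6.
General bounds: 2|A| - 1 ≤ |A + A| ≤ |A|(|A|+1)/2, i.e. 11 ≤ |A + A| ≤ 21.
Lower bound 2|A|-1 is attained iff A is an arithmetic progression.
Enumerate sums a + a' for a ≤ a' (symmetric, so this suffices):
a = 0: 0+0=0, 0+1=1, 0+2=2, 0+3=3, 0+5=5, 0+12=12
a = 1: 1+1=2, 1+2=3, 1+3=4, 1+5=6, 1+12=13
a = 2: 2+2=4, 2+3=5, 2+5=7, 2+12=14
a = 3: 3+3=6, 3+5=8, 3+12=15
a = 5: 5+5=10, 5+12=17
a = 12: 12+12=24
Distinct sums: {0, 1, 2, 3, 4, 5, 6, 7, 8, 10, 12, 13, 14, 15, 17, 24}
|A + A| = 16

|A + A| = 16


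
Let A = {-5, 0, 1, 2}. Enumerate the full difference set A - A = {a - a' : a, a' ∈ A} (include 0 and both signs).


A - A = {a - a' : a, a' ∈ A}.
Compute a - a' for each ordered pair (a, a'):
a = -5: -5--5=0, -5-0=-5, -5-1=-6, -5-2=-7
a = 0: 0--5=5, 0-0=0, 0-1=-1, 0-2=-2
a = 1: 1--5=6, 1-0=1, 1-1=0, 1-2=-1
a = 2: 2--5=7, 2-0=2, 2-1=1, 2-2=0
Collecting distinct values (and noting 0 appears from a-a):
A - A = {-7, -6, -5, -2, -1, 0, 1, 2, 5, 6, 7}
|A - A| = 11

A - A = {-7, -6, -5, -2, -1, 0, 1, 2, 5, 6, 7}


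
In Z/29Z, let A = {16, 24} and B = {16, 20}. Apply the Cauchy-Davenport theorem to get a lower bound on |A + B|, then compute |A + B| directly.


Cauchy-Davenport: |A + B| ≥ min(p, |A| + |B| - 1) for A, B nonempty in Z/pZ.
|A| = 2, |B| = 2, p = 29.
CD lower bound = min(29, 2 + 2 - 1) = min(29, 3) = 3.
Compute A + B mod 29 directly:
a = 16: 16+16=3, 16+20=7
a = 24: 24+16=11, 24+20=15
A + B = {3, 7, 11, 15}, so |A + B| = 4.
Verify: 4 ≥ 3? Yes ✓.

CD lower bound = 3, actual |A + B| = 4.


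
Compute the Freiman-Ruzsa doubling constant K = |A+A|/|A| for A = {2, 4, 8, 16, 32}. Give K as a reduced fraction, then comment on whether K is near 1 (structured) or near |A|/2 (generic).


|A| = 5.
Compute A + A by enumerating all 25 pairs.
A + A = {4, 6, 8, 10, 12, 16, 18, 20, 24, 32, 34, 36, 40, 48, 64}, so |A + A| = 15.
K = |A + A| / |A| = 15/5 = 3/1 ≈ 3.0000.
Reference: AP of size 5 gives K = 9/5 ≈ 1.8000; a fully generic set of size 5 gives K ≈ 3.0000.

|A| = 5, |A + A| = 15, K = 15/5 = 3/1.
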